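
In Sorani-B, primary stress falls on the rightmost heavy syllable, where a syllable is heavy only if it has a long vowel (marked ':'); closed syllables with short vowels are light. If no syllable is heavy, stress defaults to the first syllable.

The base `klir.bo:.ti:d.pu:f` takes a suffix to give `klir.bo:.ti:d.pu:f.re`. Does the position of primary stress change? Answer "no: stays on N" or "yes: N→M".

Base `klir.bo:.ti:d.pu:f` (4 syllables):
  Weights: 1 klir L, 2 bo: H, 3 ti:d H, 4 pu:f H.
  Heavy syllables in the domain: 2, 3, 4. The rightmost is syllable 4 (pu:f).
  → primary stress on syllable 4.
Suffixed `klir.bo:.ti:d.pu:f.re` (5 syllables):
  Weights: 1 klir L, 2 bo: H, 3 ti:d H, 4 pu:f H, 5 re L.
  Heavy syllables in the domain: 2, 3, 4. The rightmost is syllable 4 (pu:f).
  → primary stress on syllable 4.

no: stays on 4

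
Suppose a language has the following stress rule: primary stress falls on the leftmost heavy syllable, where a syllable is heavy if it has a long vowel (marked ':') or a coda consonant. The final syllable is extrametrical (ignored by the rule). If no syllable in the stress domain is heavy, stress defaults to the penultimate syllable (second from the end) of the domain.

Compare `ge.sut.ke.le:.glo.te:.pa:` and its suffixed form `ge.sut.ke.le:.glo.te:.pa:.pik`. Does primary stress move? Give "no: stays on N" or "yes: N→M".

Base `ge.sut.ke.le:.glo.te:.pa:` (7 syllables):
  The final syllable (7, pa:) is extrametrical; the stress domain is syllables 1–6.
  Weights: 1 ge L, 2 sut H, 3 ke L, 4 le: H, 5 glo L, 6 te: H.
  Heavy syllables in the domain: 2, 4, 6. The leftmost is syllable 2 (sut).
  → primary stress on syllable 2.
Suffixed `ge.sut.ke.le:.glo.te:.pa:.pik` (8 syllables):
  The final syllable (8, pik) is extrametrical; the stress domain is syllables 1–7.
  Weights: 1 ge L, 2 sut H, 3 ke L, 4 le: H, 5 glo L, 6 te: H, 7 pa: H.
  Heavy syllables in the domain: 2, 4, 6, 7. The leftmost is syllable 2 (sut).
  → primary stress on syllable 2.

no: stays on 2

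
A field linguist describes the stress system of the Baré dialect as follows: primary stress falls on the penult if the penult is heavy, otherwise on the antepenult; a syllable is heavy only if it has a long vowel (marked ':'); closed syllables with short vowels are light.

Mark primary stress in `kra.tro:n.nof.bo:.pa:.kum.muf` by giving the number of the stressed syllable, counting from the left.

5

Weights: 5 pa: H, 6 kum L, 7 muf L.
The penult (syllable 6, kum) is light, so stress falls on the antepenult (syllable 5, pa:).
Primary stress: syllable 5 → kra.tro:n.nof.bo:.ˈpa:.kum.muf.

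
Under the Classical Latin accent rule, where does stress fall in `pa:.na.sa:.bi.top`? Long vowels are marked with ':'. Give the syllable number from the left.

3

Classical Latin: stress the penult if heavy (long vowel or closed), else the antepenult.
Weights: 3 sa: H, 4 bi L, 5 top H.
The penult (syllable 4, bi) is light, so stress falls on the antepenult (syllable 3, sa:).
Stress on syllable 3: pa:.na.ˈsa:.bi.top.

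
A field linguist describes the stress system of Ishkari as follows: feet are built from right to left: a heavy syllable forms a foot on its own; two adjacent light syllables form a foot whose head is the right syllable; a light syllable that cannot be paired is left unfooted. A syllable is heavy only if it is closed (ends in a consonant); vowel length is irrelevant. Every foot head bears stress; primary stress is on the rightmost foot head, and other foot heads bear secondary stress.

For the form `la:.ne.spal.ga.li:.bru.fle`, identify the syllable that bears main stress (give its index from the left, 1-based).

7

Weights: 1 la: L, 2 ne L, 3 spal H, 4 ga L, 5 li: L, 6 bru L, 7 fle L.
Parse right to left (heavy = foot alone; LL = one foot; stranded L unfooted): (la:.ˈne) (ˈspal) (ga.ˈli:) (bru.ˈfle).
Foot heads: 2, 3, 5, 7.
Primary stress on the rightmost head = syllable 7.
Primary stress: syllable 7 → la:.ne.spal.ga.li:.bru.ˈfle.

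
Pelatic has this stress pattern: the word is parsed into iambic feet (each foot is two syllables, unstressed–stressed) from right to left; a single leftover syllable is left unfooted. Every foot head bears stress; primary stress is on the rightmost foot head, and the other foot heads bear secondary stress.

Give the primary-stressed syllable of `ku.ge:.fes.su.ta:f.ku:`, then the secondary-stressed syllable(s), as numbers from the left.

primary 6, secondary 2, 4

Parse right to left into iambic (σˈσ) feet: (ku.ˈge:) (fes.ˈsu) (ta:f.ˈku:).
Foot heads (stressed positions): 2, 4, 6.
End Rule Rightmost: primary stress on the rightmost head = syllable 6.
Secondary stress on 2, 4: ku.ˌge:.fes.ˌsu.ta:f.ˈku:.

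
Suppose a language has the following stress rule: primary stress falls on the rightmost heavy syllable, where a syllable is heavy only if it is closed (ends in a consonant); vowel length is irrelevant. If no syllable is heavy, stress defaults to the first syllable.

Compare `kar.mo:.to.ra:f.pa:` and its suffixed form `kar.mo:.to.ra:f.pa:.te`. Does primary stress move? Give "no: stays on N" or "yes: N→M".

Base `kar.mo:.to.ra:f.pa:` (5 syllables):
  Weights: 1 kar H, 2 mo: L, 3 to L, 4 ra:f H, 5 pa: L.
  Heavy syllables in the domain: 1, 4. The rightmost is syllable 4 (ra:f).
  → primary stress on syllable 4.
Suffixed `kar.mo:.to.ra:f.pa:.te` (6 syllables):
  Weights: 1 kar H, 2 mo: L, 3 to L, 4 ra:f H, 5 pa: L, 6 te L.
  Heavy syllables in the domain: 1, 4. The rightmost is syllable 4 (ra:f).
  → primary stress on syllable 4.

no: stays on 4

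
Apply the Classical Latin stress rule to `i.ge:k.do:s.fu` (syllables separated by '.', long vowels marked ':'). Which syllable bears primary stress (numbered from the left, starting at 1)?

Classical Latin: stress the penult if heavy (long vowel or closed), else the antepenult.
Weights: 2 ge:k H, 3 do:s H, 4 fu L.
The penult (syllable 3, do:s) is heavy, so it takes stress.
Stress on syllable 3: i.ge:k.ˈdo:s.fu.

3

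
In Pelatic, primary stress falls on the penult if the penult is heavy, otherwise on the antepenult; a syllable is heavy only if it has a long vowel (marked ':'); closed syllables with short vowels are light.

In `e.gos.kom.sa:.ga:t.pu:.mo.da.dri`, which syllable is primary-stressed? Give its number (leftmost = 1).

7

Weights: 7 mo L, 8 da L, 9 dri L.
The penult (syllable 8, da) is light, so stress falls on the antepenult (syllable 7, mo).
Primary stress: syllable 7 → e.gos.kom.sa:.ga:t.pu:.ˈmo.da.dri.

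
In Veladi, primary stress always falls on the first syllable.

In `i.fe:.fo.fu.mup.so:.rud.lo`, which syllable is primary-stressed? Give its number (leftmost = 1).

1

The word has 8 syllables; the first syllable is syllable 1 (i).
Primary stress: syllable 1 → ˈi.fe:.fo.fu.mup.so:.rud.lo.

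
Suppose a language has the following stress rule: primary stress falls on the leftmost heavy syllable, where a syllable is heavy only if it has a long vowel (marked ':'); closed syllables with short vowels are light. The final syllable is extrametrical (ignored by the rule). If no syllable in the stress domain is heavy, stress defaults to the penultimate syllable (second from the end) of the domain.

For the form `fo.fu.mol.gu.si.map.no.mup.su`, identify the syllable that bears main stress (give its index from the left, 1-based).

7

The final syllable (9, su) is extrametrical; the stress domain is syllables 1–8.
Weights: 1 fo L, 2 fu L, 3 mol L, 4 gu L, 5 si L, 6 map L, 7 no L, 8 mup L.
No heavy syllable in the domain; default to the penultimate syllable (second from the end) of the domain = syllable 7.
Primary stress: syllable 7 → fo.fu.mol.gu.si.map.ˈno.mup.su.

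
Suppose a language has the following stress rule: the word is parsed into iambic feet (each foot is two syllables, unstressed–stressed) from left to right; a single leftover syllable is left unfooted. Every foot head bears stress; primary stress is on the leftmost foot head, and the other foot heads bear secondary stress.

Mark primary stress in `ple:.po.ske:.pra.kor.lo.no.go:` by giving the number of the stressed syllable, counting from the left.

Parse left to right into iambic (σˈσ) feet: (ple:.ˈpo) (ske:.ˈpra) (kor.ˈlo) (no.ˈgo:).
Foot heads (stressed positions): 2, 4, 6, 8.
End Rule Leftmost: primary stress on the leftmost head = syllable 2.
Primary stress: syllable 2 → ple:.ˈpo.ske:.pra.kor.lo.no.go:.

2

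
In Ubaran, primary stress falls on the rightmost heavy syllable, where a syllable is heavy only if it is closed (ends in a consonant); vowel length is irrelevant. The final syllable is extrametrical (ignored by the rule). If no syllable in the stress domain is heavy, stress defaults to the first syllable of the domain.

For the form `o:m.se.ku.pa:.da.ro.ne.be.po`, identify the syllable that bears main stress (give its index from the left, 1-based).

1

The final syllable (9, po) is extrametrical; the stress domain is syllables 1–8.
Weights: 1 o:m H, 2 se L, 3 ku L, 4 pa: L, 5 da L, 6 ro L, 7 ne L, 8 be L.
Heavy syllables in the domain: 1. The rightmost is syllable 1 (o:m).
Primary stress: syllable 1 → ˈo:m.se.ku.pa:.da.ro.ne.be.po.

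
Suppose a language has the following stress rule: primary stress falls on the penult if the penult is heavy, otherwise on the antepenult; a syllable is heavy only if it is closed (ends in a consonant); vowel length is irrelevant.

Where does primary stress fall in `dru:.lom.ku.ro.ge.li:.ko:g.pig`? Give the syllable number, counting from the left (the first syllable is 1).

Weights: 6 li: L, 7 ko:g H, 8 pig H.
The penult (syllable 7, ko:g) is heavy, so it takes stress.
Primary stress: syllable 7 → dru:.lom.ku.ro.ge.li:.ˈko:g.pig.

7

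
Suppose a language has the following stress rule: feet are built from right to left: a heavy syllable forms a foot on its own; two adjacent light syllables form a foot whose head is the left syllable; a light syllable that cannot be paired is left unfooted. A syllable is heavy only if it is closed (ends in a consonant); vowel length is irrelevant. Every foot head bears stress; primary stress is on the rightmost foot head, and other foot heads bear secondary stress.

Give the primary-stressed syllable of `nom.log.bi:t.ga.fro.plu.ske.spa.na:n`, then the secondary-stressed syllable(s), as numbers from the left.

primary 9, secondary 1, 2, 3, 5, 7

Weights: 1 nom H, 2 log H, 3 bi:t H, 4 ga L, 5 fro L, 6 plu L, 7 ske L, 8 spa L, 9 na:n H.
Parse right to left (heavy = foot alone; LL = one foot; stranded L unfooted): (ˈnom) (ˈlog) (ˈbi:t) ga (ˈfro.plu) (ˈske.spa) (ˈna:n).
Foot heads: 1, 2, 3, 5, 7, 9.
Primary stress on the rightmost head = syllable 9.
Secondary stress on 1, 2, 3, 5, 7: ˌnom.ˌlog.ˌbi:t.ga.ˌfro.plu.ˌske.spa.ˈna:n.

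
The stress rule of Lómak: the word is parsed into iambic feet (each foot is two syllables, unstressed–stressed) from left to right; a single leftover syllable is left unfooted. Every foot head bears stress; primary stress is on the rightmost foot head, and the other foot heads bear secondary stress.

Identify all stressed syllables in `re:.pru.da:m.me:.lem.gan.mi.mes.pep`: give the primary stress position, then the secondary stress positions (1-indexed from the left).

Parse left to right into iambic (σˈσ) feet: (re:.ˈpru) (da:m.ˈme:) (lem.ˈgan) (mi.ˈmes) pep. Syllable 9 is left unfooted.
Foot heads (stressed positions): 2, 4, 6, 8.
End Rule Rightmost: primary stress on the rightmost head = syllable 8.
Secondary stress on 2, 4, 6: re:.ˌpru.da:m.ˌme:.lem.ˌgan.mi.ˈmes.pep.

primary 8, secondary 2, 4, 6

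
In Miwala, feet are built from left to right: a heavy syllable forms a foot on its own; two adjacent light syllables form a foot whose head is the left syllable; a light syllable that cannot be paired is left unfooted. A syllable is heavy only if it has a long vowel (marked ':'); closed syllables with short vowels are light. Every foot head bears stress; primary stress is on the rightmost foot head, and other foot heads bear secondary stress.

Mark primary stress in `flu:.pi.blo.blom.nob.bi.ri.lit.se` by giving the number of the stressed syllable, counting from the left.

Weights: 1 flu: H, 2 pi L, 3 blo L, 4 blom L, 5 nob L, 6 bi L, 7 ri L, 8 lit L, 9 se L.
Parse left to right (heavy = foot alone; LL = one foot; stranded L unfooted): (ˈflu:) (ˈpi.blo) (ˈblom.nob) (ˈbi.ri) (ˈlit.se).
Foot heads: 1, 2, 4, 6, 8.
Primary stress on the rightmost head = syllable 8.
Primary stress: syllable 8 → flu:.pi.blo.blom.nob.bi.ri.ˈlit.se.

8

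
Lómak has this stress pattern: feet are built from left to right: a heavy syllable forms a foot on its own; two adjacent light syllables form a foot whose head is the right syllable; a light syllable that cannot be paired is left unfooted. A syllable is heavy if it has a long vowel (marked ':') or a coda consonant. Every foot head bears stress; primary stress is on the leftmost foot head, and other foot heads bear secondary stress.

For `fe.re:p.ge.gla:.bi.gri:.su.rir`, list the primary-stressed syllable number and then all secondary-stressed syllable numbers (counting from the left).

Weights: 1 fe L, 2 re:p H, 3 ge L, 4 gla: H, 5 bi L, 6 gri: H, 7 su L, 8 rir H.
Parse left to right (heavy = foot alone; LL = one foot; stranded L unfooted): fe (ˈre:p) ge (ˈgla:) bi (ˈgri:) su (ˈrir).
Foot heads: 2, 4, 6, 8.
Primary stress on the leftmost head = syllable 2.
Secondary stress on 4, 6, 8: fe.ˈre:p.ge.ˌgla:.bi.ˌgri:.su.ˌrir.

primary 2, secondary 4, 6, 8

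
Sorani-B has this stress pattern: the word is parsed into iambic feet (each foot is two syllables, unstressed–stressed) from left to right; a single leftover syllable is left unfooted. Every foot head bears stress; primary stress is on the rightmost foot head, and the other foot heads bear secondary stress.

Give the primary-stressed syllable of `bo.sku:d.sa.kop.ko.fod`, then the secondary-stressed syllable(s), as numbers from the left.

Parse left to right into iambic (σˈσ) feet: (bo.ˈsku:d) (sa.ˈkop) (ko.ˈfod).
Foot heads (stressed positions): 2, 4, 6.
End Rule Rightmost: primary stress on the rightmost head = syllable 6.
Secondary stress on 2, 4: bo.ˌsku:d.sa.ˌkop.ko.ˈfod.

primary 6, secondary 2, 4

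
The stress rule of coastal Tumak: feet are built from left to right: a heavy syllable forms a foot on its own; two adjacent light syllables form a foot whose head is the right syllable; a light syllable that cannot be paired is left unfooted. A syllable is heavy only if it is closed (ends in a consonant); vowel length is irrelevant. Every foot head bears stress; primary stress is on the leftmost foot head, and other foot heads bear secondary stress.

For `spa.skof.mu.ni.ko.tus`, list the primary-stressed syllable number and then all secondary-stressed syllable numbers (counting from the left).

primary 2, secondary 4, 6

Weights: 1 spa L, 2 skof H, 3 mu L, 4 ni L, 5 ko L, 6 tus H.
Parse left to right (heavy = foot alone; LL = one foot; stranded L unfooted): spa (ˈskof) (mu.ˈni) ko (ˈtus).
Foot heads: 2, 4, 6.
Primary stress on the leftmost head = syllable 2.
Secondary stress on 4, 6: spa.ˈskof.mu.ˌni.ko.ˌtus.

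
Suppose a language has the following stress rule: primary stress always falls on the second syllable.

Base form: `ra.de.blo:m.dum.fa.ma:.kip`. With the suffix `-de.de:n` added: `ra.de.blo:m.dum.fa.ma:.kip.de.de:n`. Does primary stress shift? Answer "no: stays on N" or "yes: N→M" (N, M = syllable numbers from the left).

Base `ra.de.blo:m.dum.fa.ma:.kip` (7 syllables):
  The word has 7 syllables; the second syllable is syllable 2 (de).
  → primary stress on syllable 2.
Suffixed `ra.de.blo:m.dum.fa.ma:.kip.de.de:n` (9 syllables):
  The word has 9 syllables; the second syllable is syllable 2 (de).
  → primary stress on syllable 2.

no: stays on 2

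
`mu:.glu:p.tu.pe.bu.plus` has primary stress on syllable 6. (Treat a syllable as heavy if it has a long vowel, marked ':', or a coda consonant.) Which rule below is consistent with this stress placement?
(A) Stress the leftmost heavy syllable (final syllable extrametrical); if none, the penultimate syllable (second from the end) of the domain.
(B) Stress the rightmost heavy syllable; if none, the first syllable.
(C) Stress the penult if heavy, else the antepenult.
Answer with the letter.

Rule A → syllable 1 (observed: 6).
Rule B → syllable 6 ✓.
Rule C → syllable 4 (observed: 6).

B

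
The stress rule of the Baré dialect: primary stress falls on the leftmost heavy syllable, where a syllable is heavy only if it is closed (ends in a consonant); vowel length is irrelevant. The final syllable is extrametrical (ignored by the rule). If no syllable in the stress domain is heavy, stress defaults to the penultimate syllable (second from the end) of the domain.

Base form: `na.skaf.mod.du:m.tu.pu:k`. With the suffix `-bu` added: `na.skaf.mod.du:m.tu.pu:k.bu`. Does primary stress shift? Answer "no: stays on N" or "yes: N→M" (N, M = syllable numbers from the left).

Base `na.skaf.mod.du:m.tu.pu:k` (6 syllables):
  The final syllable (6, pu:k) is extrametrical; the stress domain is syllables 1–5.
  Weights: 1 na L, 2 skaf H, 3 mod H, 4 du:m H, 5 tu L.
  Heavy syllables in the domain: 2, 3, 4. The leftmost is syllable 2 (skaf).
  → primary stress on syllable 2.
Suffixed `na.skaf.mod.du:m.tu.pu:k.bu` (7 syllables):
  The final syllable (7, bu) is extrametrical; the stress domain is syllables 1–6.
  Weights: 1 na L, 2 skaf H, 3 mod H, 4 du:m H, 5 tu L, 6 pu:k H.
  Heavy syllables in the domain: 2, 3, 4, 6. The leftmost is syllable 2 (skaf).
  → primary stress on syllable 2.

no: stays on 2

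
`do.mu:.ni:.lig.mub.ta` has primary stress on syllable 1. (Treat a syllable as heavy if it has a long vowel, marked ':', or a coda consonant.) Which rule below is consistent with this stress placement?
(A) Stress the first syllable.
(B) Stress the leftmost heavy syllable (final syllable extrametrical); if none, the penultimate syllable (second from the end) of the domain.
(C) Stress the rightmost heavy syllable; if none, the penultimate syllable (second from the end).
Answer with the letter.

A

Rule A → syllable 1 ✓.
Rule B → syllable 2 (observed: 1).
Rule C → syllable 5 (observed: 1).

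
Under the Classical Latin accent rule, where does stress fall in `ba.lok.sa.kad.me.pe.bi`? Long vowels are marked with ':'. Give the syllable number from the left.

5

Classical Latin: stress the penult if heavy (long vowel or closed), else the antepenult.
Weights: 5 me L, 6 pe L, 7 bi L.
The penult (syllable 6, pe) is light, so stress falls on the antepenult (syllable 5, me).
Stress on syllable 5: ba.lok.sa.kad.ˈme.pe.bi.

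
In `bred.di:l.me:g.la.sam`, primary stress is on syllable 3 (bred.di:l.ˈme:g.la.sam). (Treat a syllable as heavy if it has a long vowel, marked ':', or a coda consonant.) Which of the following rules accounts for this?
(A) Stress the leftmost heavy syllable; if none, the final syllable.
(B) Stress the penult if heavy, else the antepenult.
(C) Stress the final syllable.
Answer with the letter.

Rule A → syllable 1 (observed: 3).
Rule B → syllable 3 ✓.
Rule C → syllable 5 (observed: 3).

B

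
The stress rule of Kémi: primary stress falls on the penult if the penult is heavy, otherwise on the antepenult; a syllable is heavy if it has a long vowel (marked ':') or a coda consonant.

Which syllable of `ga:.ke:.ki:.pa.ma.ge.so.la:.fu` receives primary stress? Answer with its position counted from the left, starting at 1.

8

Weights: 7 so L, 8 la: H, 9 fu L.
The penult (syllable 8, la:) is heavy, so it takes stress.
Primary stress: syllable 8 → ga:.ke:.ki:.pa.ma.ge.so.ˈla:.fu.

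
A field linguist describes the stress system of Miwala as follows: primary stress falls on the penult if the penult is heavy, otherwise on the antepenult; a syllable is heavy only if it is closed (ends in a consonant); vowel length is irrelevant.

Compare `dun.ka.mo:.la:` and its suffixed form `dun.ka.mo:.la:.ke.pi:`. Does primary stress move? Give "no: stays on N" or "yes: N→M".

yes: 2→4

Base `dun.ka.mo:.la:` (4 syllables):
  Weights: 2 ka L, 3 mo: L, 4 la: L.
  The penult (syllable 3, mo:) is light, so stress falls on the antepenult (syllable 2, ka).
  → primary stress on syllable 2.
Suffixed `dun.ka.mo:.la:.ke.pi:` (6 syllables):
  Weights: 4 la: L, 5 ke L, 6 pi: L.
  The penult (syllable 5, ke) is light, so stress falls on the antepenult (syllable 4, la:).
  → primary stress on syllable 4.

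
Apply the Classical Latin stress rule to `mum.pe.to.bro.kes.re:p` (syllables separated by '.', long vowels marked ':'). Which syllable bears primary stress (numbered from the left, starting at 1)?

5

Classical Latin: stress the penult if heavy (long vowel or closed), else the antepenult.
Weights: 4 bro L, 5 kes H, 6 re:p H.
The penult (syllable 5, kes) is heavy, so it takes stress.
Stress on syllable 5: mum.pe.to.bro.ˈkes.re:p.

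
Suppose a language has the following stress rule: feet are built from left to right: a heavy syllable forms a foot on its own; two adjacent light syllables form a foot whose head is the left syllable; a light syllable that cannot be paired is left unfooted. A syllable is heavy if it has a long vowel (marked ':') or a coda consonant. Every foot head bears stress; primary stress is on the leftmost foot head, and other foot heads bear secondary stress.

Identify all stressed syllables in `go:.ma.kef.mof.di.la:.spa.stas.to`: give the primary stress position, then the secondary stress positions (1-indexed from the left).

primary 1, secondary 3, 4, 6, 8

Weights: 1 go: H, 2 ma L, 3 kef H, 4 mof H, 5 di L, 6 la: H, 7 spa L, 8 stas H, 9 to L.
Parse left to right (heavy = foot alone; LL = one foot; stranded L unfooted): (ˈgo:) ma (ˈkef) (ˈmof) di (ˈla:) spa (ˈstas) to.
Foot heads: 1, 3, 4, 6, 8.
Primary stress on the leftmost head = syllable 1.
Secondary stress on 3, 4, 6, 8: ˈgo:.ma.ˌkef.ˌmof.di.ˌla:.spa.ˌstas.to.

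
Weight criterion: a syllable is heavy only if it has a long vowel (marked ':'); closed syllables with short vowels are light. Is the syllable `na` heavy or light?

`na`: short vowel, open (no coda). Short vowel → light.

light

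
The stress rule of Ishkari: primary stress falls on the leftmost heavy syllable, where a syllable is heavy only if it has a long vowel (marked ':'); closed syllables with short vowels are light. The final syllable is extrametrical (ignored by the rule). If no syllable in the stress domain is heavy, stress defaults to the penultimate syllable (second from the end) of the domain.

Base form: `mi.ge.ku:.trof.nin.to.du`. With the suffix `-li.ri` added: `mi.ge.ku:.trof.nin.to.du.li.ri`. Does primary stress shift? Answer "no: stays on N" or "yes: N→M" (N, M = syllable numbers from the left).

Base `mi.ge.ku:.trof.nin.to.du` (7 syllables):
  The final syllable (7, du) is extrametrical; the stress domain is syllables 1–6.
  Weights: 1 mi L, 2 ge L, 3 ku: H, 4 trof L, 5 nin L, 6 to L.
  Heavy syllables in the domain: 3. The leftmost is syllable 3 (ku:).
  → primary stress on syllable 3.
Suffixed `mi.ge.ku:.trof.nin.to.du.li.ri` (9 syllables):
  The final syllable (9, ri) is extrametrical; the stress domain is syllables 1–8.
  Weights: 1 mi L, 2 ge L, 3 ku: H, 4 trof L, 5 nin L, 6 to L, 7 du L, 8 li L.
  Heavy syllables in the domain: 3. The leftmost is syllable 3 (ku:).
  → primary stress on syllable 3.

no: stays on 3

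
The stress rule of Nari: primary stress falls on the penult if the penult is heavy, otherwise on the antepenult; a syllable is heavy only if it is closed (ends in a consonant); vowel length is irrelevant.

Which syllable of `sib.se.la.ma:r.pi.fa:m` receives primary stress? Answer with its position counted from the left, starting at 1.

Weights: 4 ma:r H, 5 pi L, 6 fa:m H.
The penult (syllable 5, pi) is light, so stress falls on the antepenult (syllable 4, ma:r).
Primary stress: syllable 4 → sib.se.la.ˈma:r.pi.fa:m.

4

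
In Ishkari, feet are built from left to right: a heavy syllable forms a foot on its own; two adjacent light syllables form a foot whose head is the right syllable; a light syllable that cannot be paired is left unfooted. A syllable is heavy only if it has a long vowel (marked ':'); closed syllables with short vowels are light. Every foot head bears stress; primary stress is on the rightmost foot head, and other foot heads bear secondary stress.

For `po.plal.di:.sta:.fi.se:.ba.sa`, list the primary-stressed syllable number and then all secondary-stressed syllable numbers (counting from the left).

primary 8, secondary 2, 3, 4, 6

Weights: 1 po L, 2 plal L, 3 di: H, 4 sta: H, 5 fi L, 6 se: H, 7 ba L, 8 sa L.
Parse left to right (heavy = foot alone; LL = one foot; stranded L unfooted): (po.ˈplal) (ˈdi:) (ˈsta:) fi (ˈse:) (ba.ˈsa).
Foot heads: 2, 3, 4, 6, 8.
Primary stress on the rightmost head = syllable 8.
Secondary stress on 2, 3, 4, 6: po.ˌplal.ˌdi:.ˌsta:.fi.ˌse:.ba.ˈsa.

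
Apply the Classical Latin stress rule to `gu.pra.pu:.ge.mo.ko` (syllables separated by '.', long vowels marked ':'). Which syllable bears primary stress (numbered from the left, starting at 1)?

4

Classical Latin: stress the penult if heavy (long vowel or closed), else the antepenult.
Weights: 4 ge L, 5 mo L, 6 ko L.
The penult (syllable 5, mo) is light, so stress falls on the antepenult (syllable 4, ge).
Stress on syllable 4: gu.pra.pu:.ˈge.mo.ko.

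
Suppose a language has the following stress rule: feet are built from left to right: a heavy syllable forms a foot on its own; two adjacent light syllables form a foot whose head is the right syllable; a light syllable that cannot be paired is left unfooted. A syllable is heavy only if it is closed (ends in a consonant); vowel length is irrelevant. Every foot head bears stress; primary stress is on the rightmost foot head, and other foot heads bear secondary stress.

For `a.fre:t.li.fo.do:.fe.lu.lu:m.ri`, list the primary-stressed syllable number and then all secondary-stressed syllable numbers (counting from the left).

primary 8, secondary 2, 4, 6

Weights: 1 a L, 2 fre:t H, 3 li L, 4 fo L, 5 do: L, 6 fe L, 7 lu L, 8 lu:m H, 9 ri L.
Parse left to right (heavy = foot alone; LL = one foot; stranded L unfooted): a (ˈfre:t) (li.ˈfo) (do:.ˈfe) lu (ˈlu:m) ri.
Foot heads: 2, 4, 6, 8.
Primary stress on the rightmost head = syllable 8.
Secondary stress on 2, 4, 6: a.ˌfre:t.li.ˌfo.do:.ˌfe.lu.ˈlu:m.ri.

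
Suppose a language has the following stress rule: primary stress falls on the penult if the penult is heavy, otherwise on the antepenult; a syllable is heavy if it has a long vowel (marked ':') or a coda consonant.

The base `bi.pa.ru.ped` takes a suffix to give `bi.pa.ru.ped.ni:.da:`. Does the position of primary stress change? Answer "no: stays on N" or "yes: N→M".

yes: 2→5

Base `bi.pa.ru.ped` (4 syllables):
  Weights: 2 pa L, 3 ru L, 4 ped H.
  The penult (syllable 3, ru) is light, so stress falls on the antepenult (syllable 2, pa).
  → primary stress on syllable 2.
Suffixed `bi.pa.ru.ped.ni:.da:` (6 syllables):
  Weights: 4 ped H, 5 ni: H, 6 da: H.
  The penult (syllable 5, ni:) is heavy, so it takes stress.
  → primary stress on syllable 5.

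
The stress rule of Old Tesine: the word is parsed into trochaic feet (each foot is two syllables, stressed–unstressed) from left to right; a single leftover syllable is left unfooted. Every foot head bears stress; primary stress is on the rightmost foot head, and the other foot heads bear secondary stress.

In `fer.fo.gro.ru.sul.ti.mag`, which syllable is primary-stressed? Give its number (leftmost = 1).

5

Parse left to right into trochaic (ˈσσ) feet: (ˈfer.fo) (ˈgro.ru) (ˈsul.ti) mag. Syllable 7 is left unfooted.
Foot heads (stressed positions): 1, 3, 5.
End Rule Rightmost: primary stress on the rightmost head = syllable 5.
Primary stress: syllable 5 → fer.fo.gro.ru.ˈsul.ti.mag.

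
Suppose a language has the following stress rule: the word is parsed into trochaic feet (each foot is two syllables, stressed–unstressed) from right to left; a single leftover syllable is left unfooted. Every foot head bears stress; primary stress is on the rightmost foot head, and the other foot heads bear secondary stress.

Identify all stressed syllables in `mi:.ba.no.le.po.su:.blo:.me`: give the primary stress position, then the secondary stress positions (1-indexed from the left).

primary 7, secondary 1, 3, 5

Parse right to left into trochaic (ˈσσ) feet: (ˈmi:.ba) (ˈno.le) (ˈpo.su:) (ˈblo:.me).
Foot heads (stressed positions): 1, 3, 5, 7.
End Rule Rightmost: primary stress on the rightmost head = syllable 7.
Secondary stress on 1, 3, 5: ˌmi:.ba.ˌno.le.ˌpo.su:.ˈblo:.me.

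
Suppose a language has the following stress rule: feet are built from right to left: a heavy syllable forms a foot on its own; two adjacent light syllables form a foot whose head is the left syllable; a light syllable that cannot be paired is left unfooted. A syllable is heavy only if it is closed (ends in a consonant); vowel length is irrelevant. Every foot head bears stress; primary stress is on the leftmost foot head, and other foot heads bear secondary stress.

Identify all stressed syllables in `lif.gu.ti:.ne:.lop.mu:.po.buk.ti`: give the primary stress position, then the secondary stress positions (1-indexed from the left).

primary 1, secondary 3, 5, 6, 8

Weights: 1 lif H, 2 gu L, 3 ti: L, 4 ne: L, 5 lop H, 6 mu: L, 7 po L, 8 buk H, 9 ti L.
Parse right to left (heavy = foot alone; LL = one foot; stranded L unfooted): (ˈlif) gu (ˈti:.ne:) (ˈlop) (ˈmu:.po) (ˈbuk) ti.
Foot heads: 1, 3, 5, 6, 8.
Primary stress on the leftmost head = syllable 1.
Secondary stress on 3, 5, 6, 8: ˈlif.gu.ˌti:.ne:.ˌlop.ˌmu:.po.ˌbuk.ti.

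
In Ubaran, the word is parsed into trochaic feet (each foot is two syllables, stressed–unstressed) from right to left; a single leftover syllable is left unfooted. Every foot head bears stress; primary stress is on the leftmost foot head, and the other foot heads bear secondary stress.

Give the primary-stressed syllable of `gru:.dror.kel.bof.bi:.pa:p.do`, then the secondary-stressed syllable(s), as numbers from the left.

Parse right to left into trochaic (ˈσσ) feet: gru: (ˈdror.kel) (ˈbof.bi:) (ˈpa:p.do). Syllable 1 is left unfooted.
Foot heads (stressed positions): 2, 4, 6.
End Rule Leftmost: primary stress on the leftmost head = syllable 2.
Secondary stress on 4, 6: gru:.ˈdror.kel.ˌbof.bi:.ˌpa:p.do.

primary 2, secondary 4, 6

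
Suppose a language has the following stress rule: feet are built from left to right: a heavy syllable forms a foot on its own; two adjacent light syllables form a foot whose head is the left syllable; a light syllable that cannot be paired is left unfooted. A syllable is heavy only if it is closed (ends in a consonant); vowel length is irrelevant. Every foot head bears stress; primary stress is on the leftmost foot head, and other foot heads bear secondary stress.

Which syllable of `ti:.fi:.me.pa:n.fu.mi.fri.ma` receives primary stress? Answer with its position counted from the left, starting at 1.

Weights: 1 ti: L, 2 fi: L, 3 me L, 4 pa:n H, 5 fu L, 6 mi L, 7 fri L, 8 ma L.
Parse left to right (heavy = foot alone; LL = one foot; stranded L unfooted): (ˈti:.fi:) me (ˈpa:n) (ˈfu.mi) (ˈfri.ma).
Foot heads: 1, 4, 5, 7.
Primary stress on the leftmost head = syllable 1.
Primary stress: syllable 1 → ˈti:.fi:.me.pa:n.fu.mi.fri.ma.

1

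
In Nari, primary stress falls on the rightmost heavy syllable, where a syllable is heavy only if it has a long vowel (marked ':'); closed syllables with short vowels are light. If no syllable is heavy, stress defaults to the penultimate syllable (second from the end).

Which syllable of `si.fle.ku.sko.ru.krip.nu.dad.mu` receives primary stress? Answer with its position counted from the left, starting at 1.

Weights: 1 si L, 2 fle L, 3 ku L, 4 sko L, 5 ru L, 6 krip L, 7 nu L, 8 dad L, 9 mu L.
No heavy syllable in the domain; default to the penultimate syllable (second from the end) = syllable 8.
Primary stress: syllable 8 → si.fle.ku.sko.ru.krip.nu.ˈdad.mu.

8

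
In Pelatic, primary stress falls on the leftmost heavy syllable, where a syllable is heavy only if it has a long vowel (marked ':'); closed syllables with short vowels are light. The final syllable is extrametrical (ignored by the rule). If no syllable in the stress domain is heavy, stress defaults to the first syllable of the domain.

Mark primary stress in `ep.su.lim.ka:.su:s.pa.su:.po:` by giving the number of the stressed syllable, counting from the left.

4

The final syllable (8, po:) is extrametrical; the stress domain is syllables 1–7.
Weights: 1 ep L, 2 su L, 3 lim L, 4 ka: H, 5 su:s H, 6 pa L, 7 su: H.
Heavy syllables in the domain: 4, 5, 7. The leftmost is syllable 4 (ka:).
Primary stress: syllable 4 → ep.su.lim.ˈka:.su:s.pa.su:.po:.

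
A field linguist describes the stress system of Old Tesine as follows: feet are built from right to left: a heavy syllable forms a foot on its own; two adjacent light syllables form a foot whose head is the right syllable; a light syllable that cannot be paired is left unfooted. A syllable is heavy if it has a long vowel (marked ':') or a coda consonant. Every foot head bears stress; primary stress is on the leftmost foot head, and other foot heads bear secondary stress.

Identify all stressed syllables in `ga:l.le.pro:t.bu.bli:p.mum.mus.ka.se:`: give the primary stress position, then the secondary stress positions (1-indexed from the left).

Weights: 1 ga:l H, 2 le L, 3 pro:t H, 4 bu L, 5 bli:p H, 6 mum H, 7 mus H, 8 ka L, 9 se: H.
Parse right to left (heavy = foot alone; LL = one foot; stranded L unfooted): (ˈga:l) le (ˈpro:t) bu (ˈbli:p) (ˈmum) (ˈmus) ka (ˈse:).
Foot heads: 1, 3, 5, 6, 7, 9.
Primary stress on the leftmost head = syllable 1.
Secondary stress on 3, 5, 6, 7, 9: ˈga:l.le.ˌpro:t.bu.ˌbli:p.ˌmum.ˌmus.ka.ˌse:.

primary 1, secondary 3, 5, 6, 7, 9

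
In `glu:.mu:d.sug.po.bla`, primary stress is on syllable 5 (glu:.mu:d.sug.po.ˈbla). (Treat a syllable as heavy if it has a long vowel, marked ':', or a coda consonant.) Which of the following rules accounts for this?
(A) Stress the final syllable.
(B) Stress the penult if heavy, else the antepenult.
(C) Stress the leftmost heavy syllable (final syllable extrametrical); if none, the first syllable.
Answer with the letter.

Rule A → syllable 5 ✓.
Rule B → syllable 3 (observed: 5).
Rule C → syllable 1 (observed: 5).

A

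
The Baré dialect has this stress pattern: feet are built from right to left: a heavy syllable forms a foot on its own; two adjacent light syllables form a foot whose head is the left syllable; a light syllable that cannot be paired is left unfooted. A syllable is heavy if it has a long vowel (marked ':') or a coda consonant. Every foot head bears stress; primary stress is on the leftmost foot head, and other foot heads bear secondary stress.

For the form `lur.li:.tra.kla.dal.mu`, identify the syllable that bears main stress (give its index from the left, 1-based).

1

Weights: 1 lur H, 2 li: H, 3 tra L, 4 kla L, 5 dal H, 6 mu L.
Parse right to left (heavy = foot alone; LL = one foot; stranded L unfooted): (ˈlur) (ˈli:) (ˈtra.kla) (ˈdal) mu.
Foot heads: 1, 2, 3, 5.
Primary stress on the leftmost head = syllable 1.
Primary stress: syllable 1 → ˈlur.li:.tra.kla.dal.mu.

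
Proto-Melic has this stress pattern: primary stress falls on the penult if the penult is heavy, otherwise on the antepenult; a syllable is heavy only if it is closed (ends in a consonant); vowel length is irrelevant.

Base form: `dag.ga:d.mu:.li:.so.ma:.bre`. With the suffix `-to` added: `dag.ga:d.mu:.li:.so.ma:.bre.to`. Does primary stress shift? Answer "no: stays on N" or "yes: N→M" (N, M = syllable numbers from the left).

Base `dag.ga:d.mu:.li:.so.ma:.bre` (7 syllables):
  Weights: 5 so L, 6 ma: L, 7 bre L.
  The penult (syllable 6, ma:) is light, so stress falls on the antepenult (syllable 5, so).
  → primary stress on syllable 5.
Suffixed `dag.ga:d.mu:.li:.so.ma:.bre.to` (8 syllables):
  Weights: 6 ma: L, 7 bre L, 8 to L.
  The penult (syllable 7, bre) is light, so stress falls on the antepenult (syllable 6, ma:).
  → primary stress on syllable 6.

yes: 5→6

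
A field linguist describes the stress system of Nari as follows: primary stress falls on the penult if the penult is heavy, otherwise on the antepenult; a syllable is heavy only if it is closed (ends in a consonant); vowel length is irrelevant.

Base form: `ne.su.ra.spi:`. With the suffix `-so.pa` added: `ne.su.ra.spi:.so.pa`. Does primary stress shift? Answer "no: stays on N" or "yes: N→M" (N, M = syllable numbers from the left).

Base `ne.su.ra.spi:` (4 syllables):
  Weights: 2 su L, 3 ra L, 4 spi: L.
  The penult (syllable 3, ra) is light, so stress falls on the antepenult (syllable 2, su).
  → primary stress on syllable 2.
Suffixed `ne.su.ra.spi:.so.pa` (6 syllables):
  Weights: 4 spi: L, 5 so L, 6 pa L.
  The penult (syllable 5, so) is light, so stress falls on the antepenult (syllable 4, spi:).
  → primary stress on syllable 4.

yes: 2→4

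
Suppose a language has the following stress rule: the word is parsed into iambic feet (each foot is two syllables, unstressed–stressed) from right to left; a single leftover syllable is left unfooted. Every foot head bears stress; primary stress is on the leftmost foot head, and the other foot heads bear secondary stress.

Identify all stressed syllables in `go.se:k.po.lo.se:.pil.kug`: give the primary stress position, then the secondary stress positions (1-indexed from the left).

Parse right to left into iambic (σˈσ) feet: go (se:k.ˈpo) (lo.ˈse:) (pil.ˈkug). Syllable 1 is left unfooted.
Foot heads (stressed positions): 3, 5, 7.
End Rule Leftmost: primary stress on the leftmost head = syllable 3.
Secondary stress on 5, 7: go.se:k.ˈpo.lo.ˌse:.pil.ˌkug.

primary 3, secondary 5, 7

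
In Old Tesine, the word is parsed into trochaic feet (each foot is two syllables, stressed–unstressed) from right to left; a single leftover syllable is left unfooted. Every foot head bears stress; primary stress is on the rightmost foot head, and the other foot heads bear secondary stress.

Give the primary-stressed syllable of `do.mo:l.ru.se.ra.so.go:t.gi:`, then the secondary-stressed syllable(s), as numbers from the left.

Parse right to left into trochaic (ˈσσ) feet: (ˈdo.mo:l) (ˈru.se) (ˈra.so) (ˈgo:t.gi:).
Foot heads (stressed positions): 1, 3, 5, 7.
End Rule Rightmost: primary stress on the rightmost head = syllable 7.
Secondary stress on 1, 3, 5: ˌdo.mo:l.ˌru.se.ˌra.so.ˈgo:t.gi:.

primary 7, secondary 1, 3, 5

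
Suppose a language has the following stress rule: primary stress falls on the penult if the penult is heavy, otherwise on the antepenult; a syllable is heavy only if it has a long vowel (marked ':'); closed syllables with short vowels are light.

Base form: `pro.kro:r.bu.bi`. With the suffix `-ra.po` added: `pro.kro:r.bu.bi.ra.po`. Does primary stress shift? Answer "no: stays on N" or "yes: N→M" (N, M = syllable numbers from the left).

yes: 2→4

Base `pro.kro:r.bu.bi` (4 syllables):
  Weights: 2 kro:r H, 3 bu L, 4 bi L.
  The penult (syllable 3, bu) is light, so stress falls on the antepenult (syllable 2, kro:r).
  → primary stress on syllable 2.
Suffixed `pro.kro:r.bu.bi.ra.po` (6 syllables):
  Weights: 4 bi L, 5 ra L, 6 po L.
  The penult (syllable 5, ra) is light, so stress falls on the antepenult (syllable 4, bi).
  → primary stress on syllable 4.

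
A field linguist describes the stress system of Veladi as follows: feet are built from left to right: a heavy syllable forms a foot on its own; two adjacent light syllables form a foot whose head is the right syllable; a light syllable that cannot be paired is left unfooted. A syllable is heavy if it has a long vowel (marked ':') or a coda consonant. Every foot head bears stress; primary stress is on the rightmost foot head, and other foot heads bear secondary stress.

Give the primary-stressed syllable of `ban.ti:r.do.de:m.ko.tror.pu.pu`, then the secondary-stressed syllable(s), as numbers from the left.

primary 8, secondary 1, 2, 4, 6

Weights: 1 ban H, 2 ti:r H, 3 do L, 4 de:m H, 5 ko L, 6 tror H, 7 pu L, 8 pu L.
Parse left to right (heavy = foot alone; LL = one foot; stranded L unfooted): (ˈban) (ˈti:r) do (ˈde:m) ko (ˈtror) (pu.ˈpu).
Foot heads: 1, 2, 4, 6, 8.
Primary stress on the rightmost head = syllable 8.
Secondary stress on 1, 2, 4, 6: ˌban.ˌti:r.do.ˌde:m.ko.ˌtror.pu.ˈpu.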